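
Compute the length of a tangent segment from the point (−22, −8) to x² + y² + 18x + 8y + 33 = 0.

11

With centre O = (−9, −4), |OP|² = 185 and r² = 64.
Power of the point: PT² = |PO|² − r² = 121, so PT = 11.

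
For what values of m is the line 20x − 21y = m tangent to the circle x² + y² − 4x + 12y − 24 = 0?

The line touches the circle iff its distance from (2, −6) is 8:
|20·2 − 21·(−6) − m| / √841 = 8
|m − (166)| = 8·29, so m = 398 or m = −66.

m = −66 or m = 398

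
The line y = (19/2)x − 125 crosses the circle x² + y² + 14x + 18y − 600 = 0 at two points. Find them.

(10, −30) and (14, 8)

From the line, y = (−250 + 19x)/2. Substituting:
365x² − 8760x + 51100 = 0  ⟹  x² − 24x + 140 = 0
x = 14 or x = 10, giving (14, 8) and (10, −30).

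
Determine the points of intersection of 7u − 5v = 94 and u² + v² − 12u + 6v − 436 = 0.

(−3, −23) and (22, 12)

From the line, v = (−94 + 7u)/5. Substituting:
74u² − 1406u − 4884 = 0  ⟹  u² − 19u − 66 = 0
u = 22 or u = −3, giving (22, 12) and (−3, −23).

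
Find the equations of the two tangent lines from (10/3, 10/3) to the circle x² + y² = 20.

Write the tangent as mx − y + (10/3 − m·(10/3)) = 0 and set its distance from the centre to 2√5:
[m·(−10/3) − (−10/3)]² = 20(m² + 1)
2m² + 5m + 2 = 0, so m = −2 or m = −1/2.
With m = −2: 2x + y = 10. With m = −1/2: x + 2y = 10.

2x + y = 10 and x + 2y = 10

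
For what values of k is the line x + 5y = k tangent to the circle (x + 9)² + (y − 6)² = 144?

k = 21 ± 12√26

For a tangent, require d(centre, line) = r = 12.
|1·(−9) + 5·6 − k| / √26 = 12
|k − (21)| = 12√26.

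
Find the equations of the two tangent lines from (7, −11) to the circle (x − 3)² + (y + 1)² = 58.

7x − 3y = 82 and 3x + 7y = −56

A line y − (−11) = m(x − (7)) is tangent when its distance from (3, −1) is √58:
(−4m − (10))² = 58(m² + 1)
21m² − 40m − 21 = 0, so m = 7/3 or m = −3/7.
With m = 7/3: 7x − 3y = 82. With m = −3/7: 3x + 7y = −56.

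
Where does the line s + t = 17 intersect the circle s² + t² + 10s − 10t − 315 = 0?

(−7, 24) and (14, 3)

From the line, t = −s + 17. Substituting:
2s² − 14s − 196 = 0  ⟹  s² − 7s − 98 = 0
s = 14 or s = −7, giving (14, 3) and (−7, 24).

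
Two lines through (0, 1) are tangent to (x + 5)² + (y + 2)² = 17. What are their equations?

Write the tangent as mx − y + (1 − m·(0)) = 0 and set its distance from the centre to √17:
(−5m − (−3))² = 17(m² + 1)
4m² − 15m − 4 = 0, so m = −1/4 or m = 4.
Through (0, 1) these give x + 4y = 4 and 4x − y = −1.

x + 4y = 4 and 4x − y = −1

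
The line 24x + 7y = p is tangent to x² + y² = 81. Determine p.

Tangency holds when the distance from the centre (0, 0) to the line equals the radius 9:
|24·0 + 7·0 − p| / √625 = 9
|p| = 9·25, so p = 225 or p = −225.

p = −225 or p = 225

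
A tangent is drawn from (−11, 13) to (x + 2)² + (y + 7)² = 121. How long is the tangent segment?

The centre is (−2, −7) and r = 11. The square of the distance from P to the centre is 81 + 400 = 481.
By the tangent–radius right angle, tangent length = √(|PO|² − r²) = √360 = 6√10.

6√10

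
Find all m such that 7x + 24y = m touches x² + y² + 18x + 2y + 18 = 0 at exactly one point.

m = −287 or m = 113

For a tangent, require d(centre, line) = r = 8.
|7·(−9) + 24·(−1) − m| / √625 = 8
|m − (−87)| = 8·25, so m = 113 or m = −287.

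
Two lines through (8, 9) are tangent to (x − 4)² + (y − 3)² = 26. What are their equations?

5x + y = 49 and x − 5y = −37

Let a tangent through (8, 9) have slope m. Its distance from (4, 3) must equal √26:
(−4m − (−6))² = 26(m² + 1)
5m² + 24m − 5 = 0, so m = −5 or m = 1/5.
With m = −5: 5x + y = 49. With m = 1/5: x − 5y = −37.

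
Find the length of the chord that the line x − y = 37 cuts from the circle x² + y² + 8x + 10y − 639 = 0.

8√2

Centre (−4, −5), r² = 680. Perpendicular distance d from centre to line = |−36| / √2 = 36/√2.
Half the chord is √(r² − d²) = √(32), so the full chord is 8√2.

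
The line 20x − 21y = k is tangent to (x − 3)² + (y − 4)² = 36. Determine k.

k = −198 or k = 150

For a tangent, require d(centre, line) = r = 6.
|20·3 − 21·4 − k| / √841 = 6
|k − (−24)| = 6·29, so k = 150 or k = −198.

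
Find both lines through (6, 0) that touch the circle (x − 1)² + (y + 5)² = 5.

A line y − (0) = m(x − (6)) is tangent when its distance from (1, −5) is √5:
(−5m − (−5))² = 5(m² + 1)
2m² − 5m + 2 = 0, so m = 2 or m = 1/2.
With m = 2: 2x − y = 12. With m = 1/2: x − 2y = 6.

2x − y = 12 and x − 2y = 6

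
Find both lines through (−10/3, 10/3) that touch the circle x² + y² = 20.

Let a tangent through (−10/3, 10/3) have slope m. Its distance from (0, 0) must equal 2√5:
[m·(10/3) − (−10/3)]² = 20(m² + 1)
2m² − 5m + 2 = 0, so m = 1/2 or m = 2.
With m = 1/2: x − 2y = −10. With m = 2: 2x − y = −10.

x − 2y = −10 and 2x − y = −10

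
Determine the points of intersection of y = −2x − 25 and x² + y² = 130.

Express y = −2x − 25 and substitute into the circle:
5x² + 100x + 495 = 0  ⟹  x² + 20x + 99 = 0
x = −9 or x = −11, giving (−9, −7) and (−11, −3).

(−11, −3) and (−9, −7)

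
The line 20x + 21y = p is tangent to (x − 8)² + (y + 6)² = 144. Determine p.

Tangency holds when the distance from the centre (8, −6) to the line equals the radius 12:
|20·8 + 21·(−6) − p| / √841 = 12
|p − (34)| = 12·29, so p = 382 or p = −314.

p = −314 or p = 382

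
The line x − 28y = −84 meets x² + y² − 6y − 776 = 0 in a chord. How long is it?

2√785

Substitute y = (84 + x)/28:
785x² − 615440 = 0  ⟹  x² − 784 = 0
x = 28 or x = −28, giving (28, 4) and (−28, 2).
|(28, 4) − (−28, 2)| = √((56)² + (2)²) = 2√785.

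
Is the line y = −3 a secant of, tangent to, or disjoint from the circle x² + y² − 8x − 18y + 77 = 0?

disjoint

d² = (0·4 + 1·9 − (−3))² = 144; r² = 20.
Since d² > r², the line lies outside the circle.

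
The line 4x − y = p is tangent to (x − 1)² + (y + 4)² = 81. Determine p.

p = 8 ± 9√17

The line touches the circle iff its distance from (1, −4) is 9:
|4·1 − 1·(−4) − p| / √17 = 9
|p − (8)| = 9√17.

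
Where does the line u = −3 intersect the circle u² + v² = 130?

(−3, −11) and (−3, 11)

The line gives u = −3. Substituting into the circle:
v² − 121 = 0
v = 11 or v = −11, giving (−3, 11) and (−3, −11).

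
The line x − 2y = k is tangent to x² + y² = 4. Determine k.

For a tangent, require d(centre, line) = r = 2.
|1·0 − 2·0 − k| / √5 = 2
|k| = 2√5.

k = ±2√5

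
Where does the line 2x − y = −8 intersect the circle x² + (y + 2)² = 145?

(−9, −10) and (1, 10)

Substitute y = 2x + 8:
5x² + 40x − 45 = 0  ⟹  x² + 8x − 9 = 0
x = 1 or x = −9, giving (1, 10) and (−9, −10).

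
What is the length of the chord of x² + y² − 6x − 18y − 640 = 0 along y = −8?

The distance from (3, 9) to the line is 17, and r² = 730.
Chord = 2√(r² − d²) = 2·√(441) = 42.

42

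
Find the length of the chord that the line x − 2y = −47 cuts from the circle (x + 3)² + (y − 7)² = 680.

20√5

Express y = (47 + x)/2 and substitute into the circle:
5x² + 90x − 1595 = 0  ⟹  x² + 18x − 319 = 0
x = 11 or x = −29, giving (11, 29) and (−29, 9).
|(11, 29) − (−29, 9)| = √((40)² + (20)²) = 20√5.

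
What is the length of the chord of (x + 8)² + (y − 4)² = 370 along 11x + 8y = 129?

Substitute y = (129 − 11x)/8:
185x² − 1110x − 10175 = 0  ⟹  x² − 6x − 55 = 0
x = 11 or x = −5, giving (11, 1) and (−5, 23).
Chord length = distance between (11, 1) and (−5, 23) = √740 = 2√185.

2√185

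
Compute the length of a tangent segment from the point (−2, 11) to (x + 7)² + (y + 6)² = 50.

2√66

The centre is (−7, −6) and r = 5√2. The square of the distance from P to the centre is 25 + 289 = 314.
By the tangent–radius right angle, tangent length = √(|PO|² − r²) = √264 = 2√66.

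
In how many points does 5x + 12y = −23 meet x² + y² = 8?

d² = (5·0 + 12·0 − (−23))²/169 = 529/169; r² = 8.
Since d² < r², the line cuts the circle twice.

2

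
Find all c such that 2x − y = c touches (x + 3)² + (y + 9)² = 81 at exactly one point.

c = 3 ± 9√5

For a tangent, require d(centre, line) = r = 9.
|2·(−3) − 1·(−9) − c| / √5 = 9
|c − (3)| = 9√5.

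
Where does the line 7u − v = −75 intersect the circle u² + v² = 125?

From the line, v = 7u + 75. Substituting:
50u² + 1050u + 5500 = 0  ⟹  u² + 21u + 110 = 0
u = −10 or u = −11, giving (−10, 5) and (−11, −2).

(−11, −2) and (−10, 5)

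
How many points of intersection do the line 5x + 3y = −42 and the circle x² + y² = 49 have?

0

Centre (0, 0), r² = 49. Distance² from centre to line = (42)²/34 = 882/17.
Since d² > r², the line lies outside the circle.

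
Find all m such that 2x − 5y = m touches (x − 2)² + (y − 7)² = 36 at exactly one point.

The line touches the circle iff its distance from (2, 7) is 6:
|2·2 − 5·7 − m| / √29 = 6
|m − (−31)| = 6√29.

m = −31 ± 6√29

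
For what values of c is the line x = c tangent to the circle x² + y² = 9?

The line touches the circle iff its distance from (0, 0) is 3:
|1·0 + 0·0 − c| / √1 = 3
|c| = 3, so c = 3 or c = −3.

c = −3 or c = 3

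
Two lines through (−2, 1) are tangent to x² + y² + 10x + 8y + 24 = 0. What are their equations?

x − 4y = −6 and 4x + y = −7

A line y − (1) = m(x − (−2)) is tangent when its distance from (−5, −4) is √17:
[m·(−3) − (−5)]² = 17(m² + 1)
4m² + 15m − 4 = 0, so m = 1/4 or m = −4.
Through (−2, 1) these give x − 4y = −6 and 4x + y = −7.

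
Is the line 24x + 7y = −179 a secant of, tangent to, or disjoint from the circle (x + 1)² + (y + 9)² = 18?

secant

Centre (−1, −9), r² = 18. Distance² from centre to line = (92)²/625 = 8464/625.
Since d² < r², the line cuts the circle twice.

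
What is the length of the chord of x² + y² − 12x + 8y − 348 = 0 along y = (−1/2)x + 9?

The distance from (6, −4) to the line is 20/√5, and r² = 400.
Chord = 2√(r² − d²) = 2·√(320) = 16√5.

16√5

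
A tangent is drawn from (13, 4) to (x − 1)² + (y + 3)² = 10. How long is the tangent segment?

With centre O = (1, −3), |OP|² = 193 and r² = 10.
The tangent meets the radius at right angles, so tangent² = |PO|² − r² = 193 − 10 = 183.

√183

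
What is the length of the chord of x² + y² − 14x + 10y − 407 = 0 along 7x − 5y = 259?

√74

Centre (7, −5), r² = 481. Perpendicular distance d from centre to line = |−185| / √74 = 185/√74.
Half the chord is √(r² − d²) = √(37/2), so the full chord is √74.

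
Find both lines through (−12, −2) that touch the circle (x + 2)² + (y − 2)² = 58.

3x + 7y = −50 and 7x − 3y = −78

Write the tangent as mx − y + (−2 − m·(−12)) = 0 and set its distance from the centre to √58:
[m·(10) − (4)]² = 58(m² + 1)
21m² − 40m − 21 = 0, so m = −3/7 or m = 7/3.
Through (−12, −2) these give 3x + 7y = −50 and 7x − 3y = −78.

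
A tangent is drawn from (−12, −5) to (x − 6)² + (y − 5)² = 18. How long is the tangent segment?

Centre (6, 5), r² = 18. |PO|² = (−18)² + (−10)² = 424.
The tangent meets the radius at right angles, so tangent² = |PO|² − r² = 424 − 18 = 406.

√406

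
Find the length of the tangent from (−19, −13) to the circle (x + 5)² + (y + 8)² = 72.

√149

With centre O = (−5, −8), |OP|² = 221 and r² = 72.
The tangent meets the radius at right angles, so tangent² = |PO|² − r² = 221 − 72 = 149.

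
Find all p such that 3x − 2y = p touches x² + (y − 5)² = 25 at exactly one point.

p = −10 ± 5√13

The line touches the circle iff its distance from (0, 5) is 5:
|3·0 − 2·5 − p| / √13 = 5
|p − (−10)| = 5√13.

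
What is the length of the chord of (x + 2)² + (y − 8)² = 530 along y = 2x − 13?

Express y = 2x − 13 and substitute into the circle:
5x² − 80x − 85 = 0  ⟹  x² − 16x − 17 = 0
x = 17 or x = −1, giving (17, 21) and (−1, −15).
|(17, 21) − (−1, −15)| = √((18)² + (36)²) = 18√5.

18√5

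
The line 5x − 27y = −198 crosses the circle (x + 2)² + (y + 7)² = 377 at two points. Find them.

(−18, 4) and (9, 9)

Express y = (198 + 5x)/27 and substitute into the circle:
754x² + 6786x − 122148 = 0  ⟹  x² + 9x − 162 = 0
x = 9 or x = −18, giving (9, 9) and (−18, 4).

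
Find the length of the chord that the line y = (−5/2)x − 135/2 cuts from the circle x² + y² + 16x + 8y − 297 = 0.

4√29

From the line, y = (−135 − 5x)/2. Substituting:
29x² + 1334x + 14877 = 0  ⟹  x² + 46x + 513 = 0
x = −19 or x = −27, giving (−19, −20) and (−27, 0).
|(−19, −20) − (−27, 0)| = √((8)² + (−20)²) = 4√29.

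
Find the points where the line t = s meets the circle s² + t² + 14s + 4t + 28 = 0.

(−7, −7) and (−2, −2)

From the line, t = s. Substituting:
2s² + 18s + 28 = 0  ⟹  s² + 9s + 14 = 0
s = −2 or s = −7, giving (−2, −2) and (−7, −7).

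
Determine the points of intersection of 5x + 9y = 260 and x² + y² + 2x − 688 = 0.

Express y = (260 − 5x)/9 and substitute into the circle:
106x² − 2438x + 11872 = 0  ⟹  x² − 23x + 112 = 0
x = 16 or x = 7, giving (16, 20) and (7, 25).

(7, 25) and (16, 20)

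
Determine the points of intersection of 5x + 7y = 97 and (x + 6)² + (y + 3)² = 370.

(−3, 16) and (11, 6)

Substitute y = (97 − 5x)/7:
74x² − 592x − 2442 = 0  ⟹  x² − 8x − 33 = 0
x = 11 or x = −3, giving (11, 6) and (−3, 16).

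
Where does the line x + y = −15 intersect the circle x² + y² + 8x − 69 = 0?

(−13, −2) and (−6, −9)

From the line, y = −x − 15. Substituting:
2x² + 38x + 156 = 0  ⟹  x² + 19x + 78 = 0
x = −6 or x = −13, giving (−6, −9) and (−13, −2).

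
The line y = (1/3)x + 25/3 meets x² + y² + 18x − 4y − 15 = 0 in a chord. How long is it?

Substitute y = (25 + x)/3:
10x² + 200x + 190 = 0  ⟹  x² + 20x + 19 = 0
x = −1 or x = −19, giving (−1, 8) and (−19, 2).
|(−1, 8) − (−19, 2)| = √((18)² + (6)²) = 6√10.

6√10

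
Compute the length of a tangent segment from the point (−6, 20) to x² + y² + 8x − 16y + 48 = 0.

2√29

With centre O = (−4, 8), |OP|² = 148 and r² = 32.
The tangent meets the radius at right angles, so tangent² = |PO|² − r² = 148 − 32 = 116.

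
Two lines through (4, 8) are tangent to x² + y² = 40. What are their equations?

Let a tangent through (4, 8) have slope m. Its distance from (0, 0) must equal 2√10:
[m·(−4) − (−8)]² = 40(m² + 1)
3m² + 8m − 3 = 0, so m = 1/3 or m = −3.
Through (4, 8) these give x − 3y = −20 and 3x + y = 20.

x − 3y = −20 and 3x + y = 20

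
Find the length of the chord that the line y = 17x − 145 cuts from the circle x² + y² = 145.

√290

Substitute y = 17x − 145:
290x² − 4930x + 20880 = 0  ⟹  x² − 17x + 72 = 0
x = 9 or x = 8, giving (9, 8) and (8, −9).
Chord length = distance between (9, 8) and (8, −9) = √290 = √290.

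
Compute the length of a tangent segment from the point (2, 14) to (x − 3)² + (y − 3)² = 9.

Centre (3, 3), r² = 9. |PO|² = (−1)² + (11)² = 122.
Power of the point: PT² = |PO|² − r² = 113, so PT = √113.

√113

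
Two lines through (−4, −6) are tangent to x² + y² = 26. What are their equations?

A line y − (−6) = m(x − (−4)) is tangent when its distance from (0, 0) is √26:
[m·(4) − (6)]² = 26(m² + 1)
5m² + 24m − 5 = 0, so m = −5 or m = 1/5.
With m = −5: 5x + y = −26. With m = 1/5: x − 5y = 26.

5x + y = −26 and x − 5y = 26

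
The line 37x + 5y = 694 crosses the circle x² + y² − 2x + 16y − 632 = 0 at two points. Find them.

(17, 13) and (22, −24)

From the line, y = (694 − 37x)/5. Substituting:
1394x² − 54366x + 521356 = 0  ⟹  x² − 39x + 374 = 0
x = 22 or x = 17, giving (22, −24) and (17, 13).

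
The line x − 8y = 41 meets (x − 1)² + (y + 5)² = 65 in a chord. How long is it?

Substitute y = (−41 + x)/8:
65x² − 130x − 4095 = 0  ⟹  x² − 2x − 63 = 0
x = 9 or x = −7, giving (9, −4) and (−7, −6).
Chord length = distance between (9, −4) and (−7, −6) = √260 = 2√65.

2√65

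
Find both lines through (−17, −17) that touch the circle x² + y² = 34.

3x − 5y = 34 and 5x − 3y = −34

Write the tangent as mx − y + (−17 − m·(−17)) = 0 and set its distance from the centre to √34:
[m·(17) − (17)]² = 34(m² + 1)
15m² − 34m + 15 = 0, so m = 3/5 or m = 5/3.
Through (−17, −17) these give 3x − 5y = 34 and 5x − 3y = −34.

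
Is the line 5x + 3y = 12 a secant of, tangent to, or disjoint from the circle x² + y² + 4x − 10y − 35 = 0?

Centre (−2, 5), r² = 64. Distance² from centre to line = (−7)²/34 = 49/34.
Since d² < r², the line cuts the circle twice.

secant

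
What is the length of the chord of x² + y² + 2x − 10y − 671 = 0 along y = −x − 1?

37√2

The distance from (−1, 5) to the line is 5/√2, and r² = 697.
Half the chord is √(r² − d²) = √(1369/2), so the full chord is 37√2.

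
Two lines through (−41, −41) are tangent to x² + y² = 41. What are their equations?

5x − 4y = −41 and 4x − 5y = 41

Let a tangent through (−41, −41) have slope m. Its distance from (0, 0) must equal √41:
[m·(41) − (41)]² = 41(m² + 1)
20m² − 41m + 20 = 0, so m = 5/4 or m = 4/5.
Through (−41, −41) these give 5x − 4y = −41 and 4x − 5y = 41.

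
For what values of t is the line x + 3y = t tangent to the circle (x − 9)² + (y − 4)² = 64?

For a tangent, require d(centre, line) = r = 8.
|1·9 + 3·4 − t| / √10 = 8
|t − (21)| = 8√10.

t = 21 ± 8√10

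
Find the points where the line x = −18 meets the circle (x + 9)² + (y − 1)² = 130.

The line gives x = −18. Substituting into the circle:
y² − 2y − 48 = 0
y = 8 or y = −6, giving (−18, 8) and (−18, −6).

(−18, −6) and (−18, 8)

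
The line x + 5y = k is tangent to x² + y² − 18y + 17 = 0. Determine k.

For a tangent, require d(centre, line) = r = 8.
|1·0 + 5·9 − k| / √26 = 8
|k − (45)| = 8√26.

k = 45 ± 8√26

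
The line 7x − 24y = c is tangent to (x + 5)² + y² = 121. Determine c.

The line touches the circle iff its distance from (−5, 0) is 11:
|7·(−5) − 24·0 − c| / √625 = 11
|c − (−35)| = 11·25, so c = 240 or c = −310.

c = −310 or c = 240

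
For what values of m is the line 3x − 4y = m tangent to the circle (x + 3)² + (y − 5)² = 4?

The line touches the circle iff its distance from (−3, 5) is 2:
|3·(−3) − 4·5 − m| / √25 = 2
|m − (−29)| = 2·5, so m = −19 or m = −39.

m = −39 or m = −19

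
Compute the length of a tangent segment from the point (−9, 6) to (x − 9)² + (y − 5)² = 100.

15

With centre O = (9, 5), |OP|² = 325 and r² = 100.
Power of the point: PT² = |PO|² − r² = 225, so PT = 15.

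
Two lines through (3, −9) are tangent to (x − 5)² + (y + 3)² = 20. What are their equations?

x − 2y = 21 and 2x + y = −3

Let a tangent through (3, −9) have slope m. Its distance from (5, −3) must equal 2√5:
[m·(2) − (6)]² = 20(m² + 1)
2m² + 3m − 2 = 0, so m = 1/2 or m = −2.
With m = 1/2: x − 2y = 21. With m = −2: 2x + y = −3.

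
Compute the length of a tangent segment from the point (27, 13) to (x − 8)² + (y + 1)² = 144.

√413

Centre (8, −1), r² = 144. |PO|² = (19)² + (14)² = 557.
The tangent meets the radius at right angles, so tangent² = |PO|² − r² = 557 − 144 = 413.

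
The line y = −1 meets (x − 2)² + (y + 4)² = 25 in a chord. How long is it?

Express y = −1 and substitute into the circle:
x² − 4x − 12 = 0
x = 6 or x = −2, giving (6, −1) and (−2, −1).
|(6, −1) − (−2, −1)| = √((8)² + (0)²) = 8.

8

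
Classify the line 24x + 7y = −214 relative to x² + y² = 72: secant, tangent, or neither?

neither

Substituting the line into the circle gives 625x² + 10272x + 42268 = 0.
Δ = 105513984 − 105670000 = −156016.
No real roots: the line does not meet the circle.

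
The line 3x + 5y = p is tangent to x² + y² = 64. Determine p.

p = ±8√34

The line touches the circle iff its distance from (0, 0) is 8:
|3·0 + 5·0 − p| / √34 = 8
|p| = 8√34.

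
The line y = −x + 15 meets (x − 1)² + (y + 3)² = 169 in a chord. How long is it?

The distance from (1, −3) to the line is 17/√2, and r² = 169.
Half the chord is √(r² − d²) = √(49/2), so the full chord is 7√2.

7√2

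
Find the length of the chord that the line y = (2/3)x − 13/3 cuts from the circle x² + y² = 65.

The distance from (0, 0) to the line is 13/√13, and r² = 65.
Half the chord is √(r² − d²) = √(52), so the full chord is 4√13.

4√13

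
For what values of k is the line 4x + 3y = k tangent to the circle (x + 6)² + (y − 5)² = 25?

k = −34 or k = 16

Tangency holds when the distance from the centre (−6, 5) to the line equals the radius 5:
|4·(−6) + 3·5 − k| / √25 = 5
|k − (−9)| = 5·5, so k = 16 or k = −34.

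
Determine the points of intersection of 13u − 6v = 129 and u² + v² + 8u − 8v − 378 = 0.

(3, −15) and (15, 11)

From the line, v = (−129 + 13u)/6. Substituting:
205u² − 3690u + 9225 = 0  ⟹  u² − 18u + 45 = 0
u = 15 or u = 3, giving (15, 11) and (3, −15).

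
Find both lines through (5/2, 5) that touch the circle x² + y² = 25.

y = 5 and 4x + 3y = 25

Write the tangent as mx − y + (5 − m·(5/2)) = 0 and set its distance from the centre to 5:
[m·(−5/2) − (−5)]² = 25(m² + 1)
3m² + 4m = 0, so m = 0 or m = −4/3.
Through (5/2, 5) these give y = 5 and 4x + 3y = 25.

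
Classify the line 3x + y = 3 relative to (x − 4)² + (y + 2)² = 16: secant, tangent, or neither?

secant

d² = (3·4 + 1·(−2) − (3))²/10 = 49/10; r² = 16.
Since d² < r², the line cuts the circle twice.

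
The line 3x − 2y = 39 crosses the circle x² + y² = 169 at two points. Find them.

(5, −12) and (13, 0)

Express y = (−39 + 3x)/2 and substitute into the circle:
13x² − 234x + 845 = 0  ⟹  x² − 18x + 65 = 0
x = 13 or x = 5, giving (13, 0) and (5, −12).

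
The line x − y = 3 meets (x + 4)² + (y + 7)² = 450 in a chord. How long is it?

From the line, y = x − 3. Substituting:
2x² + 16x − 418 = 0  ⟹  x² + 8x − 209 = 0
x = 11 or x = −19, giving (11, 8) and (−19, −22).
|(11, 8) − (−19, −22)| = √((30)² + (30)²) = 30√2.

30√2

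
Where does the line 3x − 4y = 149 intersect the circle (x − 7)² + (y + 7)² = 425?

Substitute y = (−149 + 3x)/4:
25x² − 950x + 8625 = 0  ⟹  x² − 38x + 345 = 0
x = 23 or x = 15, giving (23, −20) and (15, −26).

(15, −26) and (23, −20)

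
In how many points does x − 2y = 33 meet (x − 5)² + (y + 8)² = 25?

Substituting the line into the circle gives 5x² − 74x + 289 = 0.
Discriminant = (−74)² − 4·5·(289) = −304 < 0.
No real roots: the line does not meet the circle.

0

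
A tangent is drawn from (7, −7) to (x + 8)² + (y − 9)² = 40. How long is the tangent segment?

The centre is (−8, 9) and r = 2√10. The square of the distance from P to the centre is 225 + 256 = 481.
The tangent meets the radius at right angles, so tangent² = |PO|² − r² = 481 − 40 = 441.

21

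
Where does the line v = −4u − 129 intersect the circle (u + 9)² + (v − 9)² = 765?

From the line, v = −4u − 129. Substituting:
17u² + 1122u + 18360 = 0  ⟹  u² + 66u + 1080 = 0
u = −30 or u = −36, giving (−30, −9) and (−36, 15).

(−36, 15) and (−30, −9)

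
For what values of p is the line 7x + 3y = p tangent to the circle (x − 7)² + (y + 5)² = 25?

The line touches the circle iff its distance from (7, −5) is 5:
|7·7 + 3·(−5) − p| / √58 = 5
|p − (34)| = 5√58.

p = 34 ± 5√58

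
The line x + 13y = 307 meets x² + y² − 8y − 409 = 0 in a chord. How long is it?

Express y = (307 − x)/13 and substitute into the circle:
170x² − 510x − 6800 = 0  ⟹  x² − 3x − 40 = 0
x = 8 or x = −5, giving (8, 23) and (−5, 24).
|(8, 23) − (−5, 24)| = √((13)² + (−1)²) = √170.

√170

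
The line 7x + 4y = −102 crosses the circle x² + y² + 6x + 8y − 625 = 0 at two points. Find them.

Substitute y = (−102 − 7x)/4:
65x² + 1300x − 2860 = 0  ⟹  x² + 20x − 44 = 0
x = 2 or x = −22, giving (2, −29) and (−22, 13).

(−22, 13) and (2, −29)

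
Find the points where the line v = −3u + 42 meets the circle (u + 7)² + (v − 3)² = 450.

Express v = −3u + 42 and substitute into the circle:
10u² − 220u + 1120 = 0  ⟹  u² − 22u + 112 = 0
u = 14 or u = 8, giving (14, 0) and (8, 18).

(8, 18) and (14, 0)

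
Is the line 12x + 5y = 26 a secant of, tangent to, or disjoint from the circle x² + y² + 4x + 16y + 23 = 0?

disjoint

Substituting the line into the circle gives 169x² − 1484x + 3331 = 0.
Discriminant = (−1484)² − 4·169·(3331) = −49500 < 0.
No real roots: the line does not meet the circle.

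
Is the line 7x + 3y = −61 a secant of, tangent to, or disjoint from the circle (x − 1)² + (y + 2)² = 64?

disjoint

Centre (1, −2), r² = 64. Distance² from centre to line = (62)²/58 = 1922/29.
Since d² > r², the line lies outside the circle.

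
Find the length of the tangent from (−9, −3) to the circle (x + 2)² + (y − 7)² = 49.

10

With centre O = (−2, 7), |OP|² = 149 and r² = 49.
Power of the point: PT² = |PO|² − r² = 100, so PT = 10.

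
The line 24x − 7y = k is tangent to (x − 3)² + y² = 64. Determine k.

k = −128 or k = 272

The line touches the circle iff its distance from (3, 0) is 8:
|24·3 − 7·0 − k| / √625 = 8
|k − (72)| = 8·25, so k = 272 or k = −128.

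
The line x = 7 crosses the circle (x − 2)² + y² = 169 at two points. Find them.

(7, −12) and (7, 12)

The line gives x = 7. Substituting into the circle:
y² − 144 = 0
y = 12 or y = −12, giving (7, 12) and (7, −12).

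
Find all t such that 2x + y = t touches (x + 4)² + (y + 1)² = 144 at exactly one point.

Tangency holds when the distance from the centre (−4, −1) to the line equals the radius 12:
|2·(−4) + 1·(−1) − t| / √5 = 12
|t − (−9)| = 12√5.

t = −9 ± 12√5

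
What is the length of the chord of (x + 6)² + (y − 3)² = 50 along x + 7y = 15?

From the line, y = (15 − x)/7. Substituting:
50x² + 600x − 650 = 0  ⟹  x² + 12x − 13 = 0
x = 1 or x = −13, giving (1, 2) and (−13, 4).
Chord length = distance between (1, 2) and (−13, 4) = √200 = 10√2.

10√2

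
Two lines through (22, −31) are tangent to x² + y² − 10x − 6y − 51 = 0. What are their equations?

Write the tangent as mx − y + (−31 − m·(22)) = 0 and set its distance from the centre to √85:
(−17m − (34))² = 85(m² + 1)
12m² + 68m + 63 = 0, so m = −7/6 or m = −9/2.
Through (22, −31) these give 7x + 6y = −32 and 9x + 2y = 136.

7x + 6y = −32 and 9x + 2y = 136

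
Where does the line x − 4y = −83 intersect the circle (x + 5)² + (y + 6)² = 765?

Express y = (83 + x)/4 and substitute into the circle:
17x² + 374x − 391 = 0  ⟹  x² + 22x − 23 = 0
x = 1 or x = −23, giving (1, 21) and (−23, 15).

(−23, 15) and (1, 21)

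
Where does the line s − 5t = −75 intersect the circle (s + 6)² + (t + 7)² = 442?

(−15, 12) and (−5, 14)

Express t = (75 + s)/5 and substitute into the circle:
26s² + 520s + 1950 = 0  ⟹  s² + 20s + 75 = 0
s = −5 or s = −15, giving (−5, 14) and (−15, 12).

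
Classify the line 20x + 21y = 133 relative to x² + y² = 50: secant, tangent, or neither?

Substituting the line into the circle gives 841x² − 5320x − 4361 = 0.
Δ = 28302400 − (−14670404) = 42972804.
Two real roots: the line is a secant.

secant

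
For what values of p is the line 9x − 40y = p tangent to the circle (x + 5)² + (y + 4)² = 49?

p = −172 or p = 402

Tangency holds when the distance from the centre (−5, −4) to the line equals the radius 7:
|9·(−5) − 40·(−4) − p| / √1681 = 7
|p − (115)| = 7·41, so p = 402 or p = −172.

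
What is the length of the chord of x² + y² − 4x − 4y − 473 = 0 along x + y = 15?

29√2

From the line, y = −x + 15. Substituting:
2x² − 30x − 308 = 0  ⟹  x² − 15x − 154 = 0
x = 22 or x = −7, giving (22, −7) and (−7, 22).
Chord length = distance between (22, −7) and (−7, 22) = √1682 = 29√2.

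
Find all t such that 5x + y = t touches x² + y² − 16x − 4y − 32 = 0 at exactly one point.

t = 42 ± 10√26

The line touches the circle iff its distance from (8, 2) is 10:
|5·8 + 1·2 − t| / √26 = 10
|t − (42)| = 10√26.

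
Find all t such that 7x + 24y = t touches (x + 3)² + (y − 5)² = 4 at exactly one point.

t = 49 or t = 149

For a tangent, require d(centre, line) = r = 2.
|7·(−3) + 24·5 − t| / √625 = 2
|t − (99)| = 2·25, so t = 149 or t = 49.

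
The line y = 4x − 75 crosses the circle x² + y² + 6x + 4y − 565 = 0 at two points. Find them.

Express y = 4x − 75 and substitute into the circle:
17x² − 578x + 4760 = 0  ⟹  x² − 34x + 280 = 0
x = 20 or x = 14, giving (20, 5) and (14, −19).

(14, −19) and (20, 5)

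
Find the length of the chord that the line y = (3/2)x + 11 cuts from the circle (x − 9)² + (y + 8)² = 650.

The distance from (9, −8) to the line is 65/√13, and r² = 650.
Chord = 2√(r² − d²) = 2·√(325) = 10√13.

10√13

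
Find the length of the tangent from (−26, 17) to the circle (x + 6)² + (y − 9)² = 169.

The centre is (−6, 9) and r = 13. The square of the distance from P to the centre is 400 + 64 = 464.
By the tangent–radius right angle, tangent length = √(|PO|² − r²) = √295.

√295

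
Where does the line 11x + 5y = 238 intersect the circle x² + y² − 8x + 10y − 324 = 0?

From the line, y = (238 − 11x)/5. Substituting:
146x² − 5986x + 60444 = 0  ⟹  x² − 41x + 414 = 0
x = 23 or x = 18, giving (23, −3) and (18, 8).

(18, 8) and (23, −3)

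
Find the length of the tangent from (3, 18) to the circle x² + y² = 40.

√293

The centre is (0, 0) and r = 2√10. The square of the distance from P to the centre is 9 + 324 = 333.
Power of the point: PT² = |PO|² − r² = 293, so PT = √293.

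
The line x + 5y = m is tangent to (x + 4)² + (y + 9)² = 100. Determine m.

The line touches the circle iff its distance from (−4, −9) is 10:
|1·(−4) + 5·(−9) − m| / √26 = 10
|m − (−49)| = 10√26.

m = −49 ± 10√26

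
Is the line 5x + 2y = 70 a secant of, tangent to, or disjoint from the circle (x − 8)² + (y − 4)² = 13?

disjoint

d² = (5·8 + 2·4 − (70))²/29 = 484/29; r² = 13.
Since d² > r², the line lies outside the circle.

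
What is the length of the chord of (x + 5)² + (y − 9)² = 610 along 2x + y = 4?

Centre (−5, 9), r² = 610. Perpendicular distance d from centre to line = |−5| / √5 = 5/√5.
Half the chord is √(r² − d²) = √(605), so the full chord is 22√5.

22√5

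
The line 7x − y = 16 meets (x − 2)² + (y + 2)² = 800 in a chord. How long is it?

The distance from (2, −2) to the line is 0/√50, and r² = 800.
Chord = 2√(r² − d²) = 2·√(800) = 40√2.

40√2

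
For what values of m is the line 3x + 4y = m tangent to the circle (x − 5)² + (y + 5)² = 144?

m = −65 or m = 55

The line touches the circle iff its distance from (5, −5) is 12:
|3·5 + 4·(−5) − m| / √25 = 12
|m − (−5)| = 12·5, so m = 55 or m = −65.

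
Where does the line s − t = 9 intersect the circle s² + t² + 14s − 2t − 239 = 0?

(−7, −16) and (10, 1)

From the line, t = s − 9. Substituting:
2s² − 6s − 140 = 0  ⟹  s² − 3s − 70 = 0
s = 10 or s = −7, giving (10, 1) and (−7, −16).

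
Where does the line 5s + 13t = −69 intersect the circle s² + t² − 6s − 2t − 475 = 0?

From the line, t = (−69 − 5s)/13. Substituting:
194s² − 194s − 73720 = 0  ⟹  s² − s − 380 = 0
s = 20 or s = −19, giving (20, −13) and (−19, 2).

(−19, 2) and (20, −13)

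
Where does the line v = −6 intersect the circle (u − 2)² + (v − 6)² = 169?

Substitute v = −6:
u² − 4u − 21 = 0
u = 7 or u = −3, giving (7, −6) and (−3, −6).

(−3, −6) and (7, −6)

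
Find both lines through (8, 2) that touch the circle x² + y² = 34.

5x − 3y = 34 and 3x + 5y = 34

Write the tangent as mx − y + (2 − m·(8)) = 0 and set its distance from the centre to √34:
[m·(−8) − (−2)]² = 34(m² + 1)
15m² − 16m − 15 = 0, so m = 5/3 or m = −3/5.
Through (8, 2) these give 5x − 3y = 34 and 3x + 5y = 34.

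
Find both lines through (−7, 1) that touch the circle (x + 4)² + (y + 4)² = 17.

Let a tangent through (−7, 1) have slope m. Its distance from (−4, −4) must equal √17:
[m·(3) − (−5)]² = 17(m² + 1)
4m² − 15m − 4 = 0, so m = −1/4 or m = 4.
Through (−7, 1) these give x + 4y = −3 and 4x − y = −29.

x + 4y = −3 and 4x − y = −29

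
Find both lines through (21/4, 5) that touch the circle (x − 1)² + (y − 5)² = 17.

4x − y = 16 and 4x + y = 26

Write the tangent as mx − y + (5 − m·(21/4)) = 0 and set its distance from the centre to √17:
[m·(−17/4) − (0)]² = 17(m² + 1)
m² − 16 = 0, so m = 4 or m = −4.
Through (21/4, 5) these give 4x − y = 16 and 4x + y = 26.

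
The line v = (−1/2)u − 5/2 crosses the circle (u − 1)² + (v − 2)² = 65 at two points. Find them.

(−7, 1) and (5, −5)

From the line, v = (−5 − u)/2. Substituting:
5u² + 10u − 175 = 0  ⟹  u² + 2u − 35 = 0
u = 5 or u = −7, giving (5, −5) and (−7, 1).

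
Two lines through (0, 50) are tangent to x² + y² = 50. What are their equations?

7x − y = −50 and 7x + y = 50

Let a tangent through (0, 50) have slope m. Its distance from (0, 0) must equal 5√2:
(0m − (−50))² = 50(m² + 1)
m² − 49 = 0, so m = 7 or m = −7.
Through (0, 50) these give 7x − y = −50 and 7x + y = 50.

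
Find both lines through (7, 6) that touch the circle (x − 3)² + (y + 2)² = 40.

Let a tangent through (7, 6) have slope m. Its distance from (3, −2) must equal 2√10:
[m·(−4) − (−8)]² = 40(m² + 1)
3m² + 8m − 3 = 0, so m = −3 or m = 1/3.
With m = −3: 3x + y = 27. With m = 1/3: x − 3y = −11.

3x + y = 27 and x − 3y = −11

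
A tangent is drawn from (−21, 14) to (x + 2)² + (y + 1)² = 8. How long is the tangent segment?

17√2

Centre (−2, −1), r² = 8. |PO|² = (−19)² + (15)² = 586.
By the tangent–radius right angle, tangent length = √(|PO|² − r²) = √578 = 17√2.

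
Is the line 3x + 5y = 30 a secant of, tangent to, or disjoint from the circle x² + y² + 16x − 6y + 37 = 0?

disjoint

Substituting the line into the circle gives 34x² + 310x + 925 = 0.
Discriminant = (310)² − 4·34·(925) = −29700 < 0.
No real roots: the line does not meet the circle.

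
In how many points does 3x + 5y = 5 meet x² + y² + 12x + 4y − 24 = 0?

2

Substituting the line into the circle gives 34x² + 210x − 475 = 0.
Δ = 44100 − (−64600) = 108700.
Two real roots: the line is a secant.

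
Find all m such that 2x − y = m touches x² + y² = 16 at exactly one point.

m = ±4√5

Tangency holds when the distance from the centre (0, 0) to the line equals the radius 4:
|2·0 − 1·0 − m| / √5 = 4
|m| = 4√5.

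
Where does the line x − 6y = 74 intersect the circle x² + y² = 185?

(−4, −13) and (8, −11)

From the line, y = (−74 + x)/6. Substituting:
37x² − 148x − 1184 = 0  ⟹  x² − 4x − 32 = 0
x = 8 or x = −4, giving (8, −11) and (−4, −13).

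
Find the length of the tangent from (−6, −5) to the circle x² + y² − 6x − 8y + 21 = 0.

√158

With centre O = (3, 4), |OP|² = 162 and r² = 4.
The tangent meets the radius at right angles, so tangent² = |PO|² − r² = 162 − 4 = 158.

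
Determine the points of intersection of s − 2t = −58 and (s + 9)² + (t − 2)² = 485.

(−26, 16) and (−10, 24)

Substitute t = (58 + s)/2:
5s² + 180s + 1300 = 0  ⟹  s² + 36s + 260 = 0
s = −10 or s = −26, giving (−10, 24) and (−26, 16).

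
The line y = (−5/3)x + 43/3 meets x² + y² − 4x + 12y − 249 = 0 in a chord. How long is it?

The distance from (2, −6) to the line is 51/√34, and r² = 289.
Chord = 2√(r² − d²) = 2·√(425/2) = 5√34.

5√34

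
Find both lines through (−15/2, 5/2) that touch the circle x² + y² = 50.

x − y = −10 and 7x + y = −50

A line y − (5/2) = m(x − (−15/2)) is tangent when its distance from (0, 0) is 5√2:
[m·(15/2) − (−5/2)]² = 50(m² + 1)
m² + 6m − 7 = 0, so m = 1 or m = −7.
Through (−15/2, 5/2) these give x − y = −10 and 7x + y = −50.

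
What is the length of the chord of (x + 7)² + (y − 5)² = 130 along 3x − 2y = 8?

Express y = (−8 + 3x)/2 and substitute into the circle:
13x² − 52x = 0  ⟹  x² − 4x = 0
x = 4 or x = 0, giving (4, 2) and (0, −4).
Chord length = distance between (4, 2) and (0, −4) = √52 = 2√13.

2√13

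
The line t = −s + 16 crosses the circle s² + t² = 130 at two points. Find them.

(7, 9) and (9, 7)

Substitute t = −s + 16:
2s² − 32s + 126 = 0  ⟹  s² − 16s + 63 = 0
s = 9 or s = 7, giving (9, 7) and (7, 9).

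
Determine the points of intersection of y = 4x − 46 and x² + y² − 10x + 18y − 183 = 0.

From the line, y = 4x − 46. Substituting:
17x² − 306x + 1105 = 0  ⟹  x² − 18x + 65 = 0
x = 13 or x = 5, giving (13, 6) and (5, −26).

(5, −26) and (13, 6)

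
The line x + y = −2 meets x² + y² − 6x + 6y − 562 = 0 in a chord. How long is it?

34√2

Substitute y = −x − 2:
2x² − 8x − 570 = 0  ⟹  x² − 4x − 285 = 0
x = 19 or x = −15, giving (19, −21) and (−15, 13).
Chord length = distance between (19, −21) and (−15, 13) = √2312 = 34√2.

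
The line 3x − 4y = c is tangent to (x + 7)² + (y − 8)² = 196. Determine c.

c = −123 or c = 17

The line touches the circle iff its distance from (−7, 8) is 14:
|3·(−7) − 4·8 − c| / √25 = 14
|c − (−53)| = 14·5, so c = 17 or c = −123.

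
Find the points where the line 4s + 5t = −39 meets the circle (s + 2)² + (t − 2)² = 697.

(−26, 13) and (14, −19)

From the line, t = (−39 − 4s)/5. Substituting:
41s² + 492s − 14924 = 0  ⟹  s² + 12s − 364 = 0
s = 14 or s = −26, giving (14, −19) and (−26, 13).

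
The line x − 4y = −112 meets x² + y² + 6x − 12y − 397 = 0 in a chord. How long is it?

Centre (−3, 6), r² = 442. Perpendicular distance d from centre to line = |85| / √17 = 85/√17.
Half the chord is √(r² − d²) = √(17), so the full chord is 2√17.

2√17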